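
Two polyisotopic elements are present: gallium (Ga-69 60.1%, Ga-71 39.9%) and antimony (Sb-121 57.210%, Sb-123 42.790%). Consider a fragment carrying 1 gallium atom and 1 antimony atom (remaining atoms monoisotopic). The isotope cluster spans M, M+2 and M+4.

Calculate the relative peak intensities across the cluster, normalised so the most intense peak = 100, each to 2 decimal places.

70.83 : 100.00 : 35.17

Gallium pattern (n=1): 0.6010 : 0.3990
Antimony pattern (n=1): 0.5721 : 0.4279
Convolve the two distributions (both contribute in 2-u steps):
  M: 0.6010×0.5721 = 0.343832
  M+2: 0.6010×0.4279 + 0.3990×0.5721 = 0.485436
  M+4: 0.3990×0.4279 = 0.170732
Scale to base peak (0.485436) = 100: 70.83 : 100.00 : 35.17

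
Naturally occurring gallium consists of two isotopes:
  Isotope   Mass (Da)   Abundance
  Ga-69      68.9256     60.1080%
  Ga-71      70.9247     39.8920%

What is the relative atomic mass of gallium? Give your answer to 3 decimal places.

Ar = Σ fᵢ·mᵢ = 0.601080 × 68.9256 + 0.398920 × 70.9247
= 41.42980 + 28.29328 = 69.72308 Da

69.723 Da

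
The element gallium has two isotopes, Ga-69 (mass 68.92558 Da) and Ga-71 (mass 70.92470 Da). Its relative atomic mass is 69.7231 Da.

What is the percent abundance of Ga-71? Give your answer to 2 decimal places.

39.89%

With x = fraction of Ga-69 (so Ga-71 is 1 − x):
68.92558·x + 70.92470·(1 − x) = 69.7231
(68.92558 − 70.92470)·x = 69.7231 − 70.92470
x = -1.20160 / -1.99912 = 0.60106 → 60.11% Ga-69, 39.89% Ga-71.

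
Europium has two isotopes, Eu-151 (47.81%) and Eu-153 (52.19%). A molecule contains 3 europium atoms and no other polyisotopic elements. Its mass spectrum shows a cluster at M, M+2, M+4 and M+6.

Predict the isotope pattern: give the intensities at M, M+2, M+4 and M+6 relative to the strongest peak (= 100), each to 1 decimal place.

The 3 Eu atoms are independent, so intensities follow the terms of (0.4781 + 0.5219)^3.
P(M) = 0.4781^3 = 0.109284
P(M+2) = 3 × 0.4781^2 × 0.5219^1 = 0.357887
P(M+4) = 3 × 0.4781^1 × 0.5219^2 = 0.390674
P(M+6) = 0.5219^3 = 0.142155
The M+4 peak is largest (0.390674); scaling to 100 gives 28.0 : 91.6 : 100.0 : 36.4.

28.0 : 91.6 : 100.0 : 36.4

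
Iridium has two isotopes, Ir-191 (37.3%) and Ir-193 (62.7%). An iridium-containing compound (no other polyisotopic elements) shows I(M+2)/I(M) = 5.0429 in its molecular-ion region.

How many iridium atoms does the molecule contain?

The M+2/M ratio from n Ir atoms is n · q/p = n · 0.627/0.373.
n = 5.0429 × 0.373/0.627 = 3.00 ≈ 3

3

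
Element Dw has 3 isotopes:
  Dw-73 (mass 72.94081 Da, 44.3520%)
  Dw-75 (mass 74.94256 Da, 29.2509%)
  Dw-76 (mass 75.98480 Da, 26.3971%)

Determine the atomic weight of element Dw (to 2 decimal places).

74.33 Da

The abundance-weighted mean is 0.443520 × 72.94081 + 0.292509 × 74.94256 + 0.263971 × 75.98480
= 32.350708 + 21.921373 + 20.057784 = 74.329865 Da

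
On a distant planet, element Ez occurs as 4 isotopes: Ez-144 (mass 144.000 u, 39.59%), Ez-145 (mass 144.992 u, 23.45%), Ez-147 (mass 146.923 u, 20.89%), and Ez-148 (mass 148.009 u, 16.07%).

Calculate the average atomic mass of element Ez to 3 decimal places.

145.487 u

Average mass = Σ (abundance × isotope mass) = 0.3959 × 144.000 + 0.2345 × 144.992 + 0.2089 × 146.923 + 0.1607 × 148.009
= 57.0096 + 34.0006 + 30.6922 + 23.7850 = 145.4874 u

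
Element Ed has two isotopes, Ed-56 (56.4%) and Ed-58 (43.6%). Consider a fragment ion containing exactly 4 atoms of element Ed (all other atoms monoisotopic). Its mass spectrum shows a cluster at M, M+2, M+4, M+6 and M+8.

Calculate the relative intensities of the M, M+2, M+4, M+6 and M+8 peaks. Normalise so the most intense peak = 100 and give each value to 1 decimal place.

The 4 Ed atoms are independent, so intensities follow the terms of (0.564 + 0.436)^4.
P(M) = 0.564^4 = 0.101185
P(M+2) = 4 × 0.564^3 × 0.436^1 = 0.312884
P(M+4) = 6 × 0.564^2 × 0.436^2 = 0.362813
P(M+6) = 4 × 0.564^1 × 0.436^3 = 0.186981
P(M+8) = 0.436^4 = 0.036136
The M+4 peak is largest (0.362813); scaling to 100 gives 27.9 : 86.2 : 100.0 : 51.5 : 10.0.

27.9 : 86.2 : 100.0 : 51.5 : 10.0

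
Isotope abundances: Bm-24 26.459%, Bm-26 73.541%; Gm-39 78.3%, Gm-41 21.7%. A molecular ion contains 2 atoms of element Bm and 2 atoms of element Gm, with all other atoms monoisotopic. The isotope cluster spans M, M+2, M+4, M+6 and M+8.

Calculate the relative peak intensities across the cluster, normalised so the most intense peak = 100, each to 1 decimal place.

9.2 : 56.2 : 100.0 : 43.3 : 5.5

Element Bm pattern (n=2): 0.07000787 : 0.38916426 : 0.54082787
Element Gm pattern (n=2): 0.613089 : 0.339822 : 0.047089
Convolve the two distributions (both contribute in 2-u steps):
  M: 0.07000787×0.613089 = 0.042921
  M+2: 0.07000787×0.339822 + 0.38916426×0.613089 = 0.262383
  M+4: 0.07000787×0.047089 + 0.38916426×0.339822 + 0.54082787×0.613089 = 0.467119
  M+6: 0.38916426×0.047089 + 0.54082787×0.339822 = 0.202111
  M+8: 0.54082787×0.047089 = 0.025467
Scale to base peak (0.467119) = 100: 9.2 : 56.2 : 100.0 : 43.3 : 5.5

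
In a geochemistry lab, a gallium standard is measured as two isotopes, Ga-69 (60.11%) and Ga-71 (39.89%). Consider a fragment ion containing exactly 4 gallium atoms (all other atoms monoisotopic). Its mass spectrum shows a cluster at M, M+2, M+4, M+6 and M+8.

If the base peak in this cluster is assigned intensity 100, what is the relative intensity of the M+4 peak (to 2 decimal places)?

99.54

(0.6011 + 0.3989)^4 gives M 0.1306, M+2 0.3465, M+4 0.3450, M+6 0.1526, M+8 0.0253; the largest is M+2.
P(M+2) = C(4,1) × 0.6011^3 × 0.3989^1 = 4 × 0.21719018 × 0.3989 = 0.346549 (base)
P(M+4) = C(4,2) × 0.6011^2 × 0.3989^2 = 6 × 0.36132121 × 0.15912121 = 0.344963
Relative intensity = 0.344963 / 0.346549 × 100 = 99.54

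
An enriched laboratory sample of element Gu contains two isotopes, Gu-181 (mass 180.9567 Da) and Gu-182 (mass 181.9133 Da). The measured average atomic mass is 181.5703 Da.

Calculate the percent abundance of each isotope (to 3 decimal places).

Writing the weighted mean with unknown fraction x of Gu-181:
180.9567·x + 181.9133·(1 − x) = 181.5703
(180.9567 − 181.9133)·x = 181.5703 − 181.9133
x = -0.3430 / -0.9566 = 0.35856 → 35.856% Gu-181, 64.144% Gu-182.

Gu-181: 35.856%, Gu-182: 64.144%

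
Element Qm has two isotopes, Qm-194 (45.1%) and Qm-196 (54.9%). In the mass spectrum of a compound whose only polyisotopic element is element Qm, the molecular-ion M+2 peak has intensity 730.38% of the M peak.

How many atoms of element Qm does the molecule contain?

The M+2/M ratio from n Qm atoms is n · q/p = n · 0.549/0.451.
n = 7.3038 × 0.451/0.549 = 6.00 ≈ 6

6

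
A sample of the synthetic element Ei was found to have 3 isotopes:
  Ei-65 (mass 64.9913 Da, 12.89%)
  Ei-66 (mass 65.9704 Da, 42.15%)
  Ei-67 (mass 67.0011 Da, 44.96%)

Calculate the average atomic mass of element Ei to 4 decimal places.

66.3076 Da

Weight each isotope mass by its fractional abundance: 0.1289 × 64.9913 + 0.4215 × 65.9704 + 0.4496 × 67.0011
= 8.37738 + 27.80652 + 30.12369 = 66.30759 Da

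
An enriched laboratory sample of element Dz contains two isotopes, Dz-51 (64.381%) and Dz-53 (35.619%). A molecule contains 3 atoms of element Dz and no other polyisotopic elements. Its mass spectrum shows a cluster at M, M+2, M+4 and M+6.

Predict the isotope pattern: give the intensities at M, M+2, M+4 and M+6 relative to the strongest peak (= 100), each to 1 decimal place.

60.2 : 100.0 : 55.3 : 10.2

The 3 Dz atoms are independent, so intensities follow the terms of (0.64381 + 0.35619)^3.
P(M) = 0.64381^3 = 0.266854
P(M+2) = 3 × 0.64381^2 × 0.35619^1 = 0.442913
P(M+4) = 3 × 0.64381^1 × 0.35619^2 = 0.245043
P(M+6) = 0.35619^3 = 0.045190
The M+2 peak is largest (0.442913); scaling to 100 gives 60.2 : 100.0 : 55.3 : 10.2.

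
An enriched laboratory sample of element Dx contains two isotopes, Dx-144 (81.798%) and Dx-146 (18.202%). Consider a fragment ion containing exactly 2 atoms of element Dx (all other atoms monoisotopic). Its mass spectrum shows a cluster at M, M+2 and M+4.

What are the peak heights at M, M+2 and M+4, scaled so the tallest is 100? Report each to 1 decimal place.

Each Dx atom is independently Dx-144 (p = 0.81798) or Dx-146 (q = 0.18202); the cluster is the binomial expansion (p + q)^2.
P(M) = 0.81798^2 = 0.669091
P(M+2) = 2 × 0.81798^1 × 0.18202^1 = 0.297777
P(M+4) = 0.18202^2 = 0.033131
The M peak is largest (0.669091); scaling to 100 gives 100.0 : 44.5 : 5.0.

100.0 : 44.5 : 5.0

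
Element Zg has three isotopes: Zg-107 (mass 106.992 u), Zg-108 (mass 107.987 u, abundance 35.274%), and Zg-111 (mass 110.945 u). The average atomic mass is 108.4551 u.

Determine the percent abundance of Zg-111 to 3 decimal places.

28.134%

Let x and y be the fractions of Zg-107 and Zg-111. Then x + y = 1 − 0.35274 = 0.64726 and 106.992x + 110.945y = 108.4551 − 0.35274×107.987 = 70.36376562.
Substituting: 106.992x + 110.945(0.64726 − x) = 70.36376562
(106.992 − 110.945)x = -1.44649508  ⇒  x = 0.36592, y = 0.28134
Zg-107: 36.592%, Zg-111: 28.134%.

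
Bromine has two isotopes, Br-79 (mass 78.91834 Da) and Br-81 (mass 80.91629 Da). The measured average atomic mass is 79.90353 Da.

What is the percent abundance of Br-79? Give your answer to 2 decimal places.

50.69%

With x = fraction of Br-79 (so Br-81 is 1 − x):
78.91834·x + 80.91629·(1 − x) = 79.90353
(78.91834 − 80.91629)·x = 79.90353 − 80.91629
x = -1.01276 / -1.99795 = 0.50690 → 50.69% Br-79, 49.31% Br-81.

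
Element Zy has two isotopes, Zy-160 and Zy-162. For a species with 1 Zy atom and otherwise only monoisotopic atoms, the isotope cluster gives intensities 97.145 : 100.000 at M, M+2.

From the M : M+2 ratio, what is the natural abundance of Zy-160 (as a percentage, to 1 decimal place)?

49.3%

If p is the fraction of Zy that is Zy-160, then I(M+2)/I(M) = [C(1,1)·p^0·(1−p)] / p^1 = 1·(1−p)/p = 100.000/97.145 = 1.0294
(1−p)/p = 1.0294/1 = 1.0294  ⇒  p = 1/(1 + 1.0294) = 0.4928
Zy-160: 49.3%, Zy-162: 50.7%.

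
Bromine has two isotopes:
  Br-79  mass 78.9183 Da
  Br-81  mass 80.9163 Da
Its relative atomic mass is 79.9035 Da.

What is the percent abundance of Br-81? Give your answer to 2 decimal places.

49.31%

Let x be the fractional abundance of Br-79; then Br-81 has abundance 1 − x.
78.9183·x + 80.9163·(1 − x) = 79.9035
(78.9183 − 80.9163)·x = 79.9035 − 80.9163
x = -1.0128 / -1.9980 = 0.50691 → 50.69% Br-79, 49.31% Br-81.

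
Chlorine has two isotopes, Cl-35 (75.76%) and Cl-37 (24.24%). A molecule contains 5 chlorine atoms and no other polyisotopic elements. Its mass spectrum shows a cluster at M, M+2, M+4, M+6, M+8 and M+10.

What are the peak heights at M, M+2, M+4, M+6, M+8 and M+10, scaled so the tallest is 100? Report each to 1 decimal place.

62.5 : 100.0 : 64.0 : 20.5 : 3.3 : 0.2

The 5 Cl atoms are independent, so intensities follow the terms of (0.7576 + 0.2424)^5.
P(M) = 0.7576^5 = 0.249574
P(M+2) = 5 × 0.7576^4 × 0.2424^1 = 0.399266
P(M+4) = 10 × 0.7576^3 × 0.2424^2 = 0.255497
P(M+6) = 10 × 0.7576^2 × 0.2424^3 = 0.081748
P(M+8) = 5 × 0.7576^1 × 0.2424^4 = 0.013078
P(M+10) = 0.2424^5 = 0.000837
The M+2 peak is largest (0.399266); scaling to 100 gives 62.5 : 100.0 : 64.0 : 20.5 : 3.3 : 0.2.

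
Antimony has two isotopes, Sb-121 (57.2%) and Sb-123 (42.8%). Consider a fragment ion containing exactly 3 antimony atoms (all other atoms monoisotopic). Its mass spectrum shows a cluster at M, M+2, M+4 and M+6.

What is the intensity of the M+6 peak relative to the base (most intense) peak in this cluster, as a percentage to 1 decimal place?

Binomial terms of (0.572 + 0.428)^3: M 0.1871, M+2 0.4201, M+4 0.3143, M+6 0.0784 → M+2 is the base peak.
P(M+2) = C(3,1) × 0.572^2 × 0.428^1 = 3 × 0.327184 × 0.4280 = 0.420104 (base)
P(M+6) = C(3,3) × 0.572^0 × 0.428^3 = 1 × 1.0000 × 0.07840275 = 0.078403
Relative intensity = 0.078403 / 0.420104 × 100 = 18.7

18.7%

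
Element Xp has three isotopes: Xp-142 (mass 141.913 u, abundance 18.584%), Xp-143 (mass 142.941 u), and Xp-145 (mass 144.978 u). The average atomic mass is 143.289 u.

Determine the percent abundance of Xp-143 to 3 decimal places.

The remaining 81.416% is split between Xp-143 (fraction x) and Xp-145 (fraction 0.81416 − x).
Substituting: 142.941x + 144.978(0.81416 − x) = 116.91588808
(142.941 − 144.978)x = -1.1194004  ⇒  x = 0.54953, y = 0.26463
Xp-143: 54.953%, Xp-145: 26.463%.

54.953%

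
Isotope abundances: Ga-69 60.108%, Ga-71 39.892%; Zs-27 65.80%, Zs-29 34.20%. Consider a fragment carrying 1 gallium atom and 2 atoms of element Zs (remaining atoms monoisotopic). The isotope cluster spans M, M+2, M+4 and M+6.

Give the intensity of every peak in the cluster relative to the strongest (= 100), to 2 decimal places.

Gallium pattern (n=1): 0.60108 : 0.39892
Element Zs pattern (n=2): 0.432964 : 0.450072 : 0.116964
Convolve the two distributions (both contribute in 2-u steps):
  M: 0.60108×0.432964 = 0.260246
  M+2: 0.60108×0.450072 + 0.39892×0.432964 = 0.443247
  M+4: 0.60108×0.116964 + 0.39892×0.450072 = 0.249847
  M+6: 0.39892×0.116964 = 0.046659
Scale to base peak (0.443247) = 100: 58.71 : 100.00 : 56.37 : 10.53

58.71 : 100.00 : 56.37 : 10.53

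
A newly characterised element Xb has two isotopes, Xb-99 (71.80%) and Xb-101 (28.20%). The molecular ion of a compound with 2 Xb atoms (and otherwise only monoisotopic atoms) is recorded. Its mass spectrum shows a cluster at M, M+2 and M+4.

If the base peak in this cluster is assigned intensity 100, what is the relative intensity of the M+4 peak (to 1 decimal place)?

15.4

(0.7180 + 0.2820)^2 gives M 0.5155, M+2 0.4050, M+4 0.0795; the largest is M.
P(M) = C(2,0) × 0.7180^2 × 0.2820^0 = 1 × 0.515524 × 1.0000 = 0.515524 (base)
P(M+4) = C(2,2) × 0.7180^0 × 0.2820^2 = 1 × 1.0000 × 0.079524 = 0.079524
Relative intensity = 0.079524 / 0.515524 × 100 = 15.4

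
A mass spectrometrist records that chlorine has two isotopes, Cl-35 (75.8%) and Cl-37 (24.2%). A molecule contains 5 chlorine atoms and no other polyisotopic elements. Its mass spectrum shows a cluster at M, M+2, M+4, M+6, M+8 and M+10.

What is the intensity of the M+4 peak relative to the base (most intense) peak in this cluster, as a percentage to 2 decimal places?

63.85%

Term probabilities: M 0.2502, M+2 0.3994, M+4 0.2551, M+6 0.0814, M+8 0.0130, M+10 0.0008. Base peak = M+2.
P(M+2) = C(5,1) × 0.758^4 × 0.242^1 = 5 × 0.33012379 × 0.2420 = 0.399450 (base)
P(M+4) = C(5,2) × 0.758^3 × 0.242^2 = 10 × 0.43551951 × 0.058564 = 0.255058
Relative intensity = 0.255058 / 0.399450 × 100 = 63.85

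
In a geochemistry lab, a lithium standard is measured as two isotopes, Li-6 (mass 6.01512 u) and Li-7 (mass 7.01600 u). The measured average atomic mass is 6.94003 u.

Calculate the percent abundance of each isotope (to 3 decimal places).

With x = fraction of Li-6 (so Li-7 is 1 − x):
6.01512·x + 7.01600·(1 − x) = 6.94003
(6.01512 − 7.01600)·x = 6.94003 − 7.01600
x = -0.07597 / -1.00088 = 0.07590 → 7.590% Li-6, 92.410% Li-7.

Li-6: 7.590%, Li-7: 92.410%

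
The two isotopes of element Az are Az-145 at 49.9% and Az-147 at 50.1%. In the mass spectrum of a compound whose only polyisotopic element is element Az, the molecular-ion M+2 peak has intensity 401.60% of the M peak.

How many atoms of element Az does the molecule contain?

4

The M+2/M ratio from n Az atoms is n · q/p = n · 0.501/0.499.
n = 4.0160 × 0.499/0.501 = 4.00 ≈ 4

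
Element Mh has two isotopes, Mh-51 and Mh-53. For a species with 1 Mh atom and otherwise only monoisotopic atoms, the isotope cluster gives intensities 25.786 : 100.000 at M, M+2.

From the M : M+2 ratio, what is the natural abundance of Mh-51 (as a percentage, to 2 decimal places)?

Write p for the Mh-51 fraction. I(M+2)/I(M) = [C(1,1)·p^0·(1−p)] / p^1 = 1·(1−p)/p = 100.000/25.786 = 3.8781
(1−p)/p = 3.8781/1 = 3.8781  ⇒  p = 1/(1 + 3.8781) = 0.2050
Mh-51: 20.50%, Mh-53: 79.50%.

20.50%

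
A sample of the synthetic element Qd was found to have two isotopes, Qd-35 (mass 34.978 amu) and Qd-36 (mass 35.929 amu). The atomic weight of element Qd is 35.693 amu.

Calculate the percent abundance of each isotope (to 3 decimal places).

With x = fraction of Qd-35 (so Qd-36 is 1 − x):
34.978·x + 35.929·(1 − x) = 35.693
(34.978 − 35.929)·x = 35.693 − 35.929
x = -0.236 / -0.951 = 0.24816 → 24.816% Qd-35, 75.184% Qd-36.

Qd-35: 24.816%, Qd-36: 75.184%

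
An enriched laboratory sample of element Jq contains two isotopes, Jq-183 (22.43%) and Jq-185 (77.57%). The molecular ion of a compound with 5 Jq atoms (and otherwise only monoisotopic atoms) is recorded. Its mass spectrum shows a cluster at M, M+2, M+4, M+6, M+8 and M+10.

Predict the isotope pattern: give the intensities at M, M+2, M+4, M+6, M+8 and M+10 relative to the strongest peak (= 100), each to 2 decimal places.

0.14 : 2.42 : 16.72 : 57.83 : 100.00 : 69.17

The 5 Jq atoms are independent, so intensities follow the terms of (0.2243 + 0.7757)^5.
P(M) = 0.2243^5 = 0.000568
P(M+2) = 5 × 0.2243^4 × 0.7757^1 = 0.009817
P(M+4) = 10 × 0.2243^3 × 0.7757^2 = 0.067901
P(M+6) = 10 × 0.2243^2 × 0.7757^3 = 0.234823
P(M+8) = 5 × 0.2243^1 × 0.7757^4 = 0.406045
P(M+10) = 0.7757^5 = 0.280846
The M+8 peak is largest (0.406045); scaling to 100 gives 0.14 : 2.42 : 16.72 : 57.83 : 100.00 : 69.17.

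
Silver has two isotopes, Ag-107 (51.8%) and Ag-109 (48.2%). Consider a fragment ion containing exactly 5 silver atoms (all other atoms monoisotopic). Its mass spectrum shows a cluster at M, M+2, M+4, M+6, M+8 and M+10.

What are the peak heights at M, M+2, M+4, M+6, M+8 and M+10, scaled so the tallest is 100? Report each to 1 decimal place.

Each Ag atom is independently Ag-107 (p = 0.518) or Ag-109 (q = 0.482); the cluster is the binomial expansion (p + q)^5.
P(M) = 0.518^5 = 0.037295
P(M+2) = 5 × 0.518^4 × 0.482^1 = 0.173515
P(M+4) = 10 × 0.518^3 × 0.482^2 = 0.322911
P(M+6) = 10 × 0.518^2 × 0.482^3 = 0.300470
P(M+8) = 5 × 0.518^1 × 0.482^4 = 0.139794
P(M+10) = 0.482^5 = 0.026016
The M+4 peak is largest (0.322911); scaling to 100 gives 11.5 : 53.7 : 100.0 : 93.1 : 43.3 : 8.1.

11.5 : 53.7 : 100.0 : 93.1 : 43.3 : 8.1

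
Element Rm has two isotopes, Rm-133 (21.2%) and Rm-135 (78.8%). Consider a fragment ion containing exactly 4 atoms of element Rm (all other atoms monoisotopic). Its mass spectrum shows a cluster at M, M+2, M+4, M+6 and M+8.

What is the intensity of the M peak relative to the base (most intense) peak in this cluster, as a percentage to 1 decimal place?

0.5%

(0.212 + 0.788)^4 gives M 0.0020, M+2 0.0300, M+4 0.1674, M+6 0.4149, M+8 0.3856; the largest is M+6.
P(M+6) = C(4,3) × 0.212^1 × 0.788^3 = 4 × 0.2120 × 0.48930387 = 0.414930 (base)
P(M) = C(4,0) × 0.212^4 × 0.788^0 = 1 × 0.00201996 × 1.0000 = 0.002020
Relative intensity = 0.002020 / 0.414930 × 100 = 0.5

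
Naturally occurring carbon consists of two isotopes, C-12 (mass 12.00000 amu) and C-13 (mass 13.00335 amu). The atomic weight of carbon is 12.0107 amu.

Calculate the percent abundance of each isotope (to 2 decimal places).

Writing the weighted mean with unknown fraction x of C-12:
12.00000·x + 13.00335·(1 − x) = 12.0107
(12.00000 − 13.00335)·x = 12.0107 − 13.00335
x = -0.99265 / -1.00335 = 0.98934 → 98.93% C-12, 1.07% C-13.

C-12: 98.93%, C-13: 1.07%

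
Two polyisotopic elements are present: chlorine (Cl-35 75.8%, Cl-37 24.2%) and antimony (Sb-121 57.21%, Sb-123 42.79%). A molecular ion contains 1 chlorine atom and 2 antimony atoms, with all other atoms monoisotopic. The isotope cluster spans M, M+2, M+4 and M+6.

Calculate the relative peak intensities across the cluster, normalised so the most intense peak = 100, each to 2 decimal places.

55.09 : 100.00 : 57.13 : 9.84

Chlorine pattern (n=1): 0.7580 : 0.2420
Antimony pattern (n=2): 0.32729841 : 0.48960318 : 0.18309841
Convolve the two distributions (both contribute in 2-u steps):
  M: 0.7580×0.32729841 = 0.248092
  M+2: 0.7580×0.48960318 + 0.2420×0.32729841 = 0.450325
  M+4: 0.7580×0.18309841 + 0.2420×0.48960318 = 0.257273
  M+6: 0.2420×0.18309841 = 0.044310
Scale to base peak (0.450325) = 100: 55.09 : 100.00 : 57.13 : 9.84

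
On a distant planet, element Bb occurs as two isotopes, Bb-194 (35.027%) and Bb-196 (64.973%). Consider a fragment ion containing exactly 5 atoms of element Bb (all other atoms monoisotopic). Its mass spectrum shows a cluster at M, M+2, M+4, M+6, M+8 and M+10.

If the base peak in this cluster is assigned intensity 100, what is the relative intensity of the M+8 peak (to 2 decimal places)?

92.75

Binomial terms of (0.35027 + 0.64973)^5: M 0.0053, M+2 0.0489, M+4 0.1814, M+6 0.3365, M+8 0.3121, M+10 0.1158 → M+6 is the base peak.
P(M+6) = C(5,3) × 0.35027^2 × 0.64973^3 = 10 × 0.12268907 × 0.27428292 = 0.336515 (base)
P(M+8) = C(5,4) × 0.35027^1 × 0.64973^4 = 5 × 0.35027 × 0.17820984 = 0.312108
Relative intensity = 0.312108 / 0.336515 × 100 = 92.75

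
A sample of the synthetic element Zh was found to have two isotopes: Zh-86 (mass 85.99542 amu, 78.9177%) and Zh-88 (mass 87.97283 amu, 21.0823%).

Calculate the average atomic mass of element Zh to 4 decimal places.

86.4123 amu

Ar = Σ fᵢ·mᵢ = 0.789177 × 85.99542 + 0.210823 × 87.97283
= 67.865608 + 18.546696 = 86.412304 amu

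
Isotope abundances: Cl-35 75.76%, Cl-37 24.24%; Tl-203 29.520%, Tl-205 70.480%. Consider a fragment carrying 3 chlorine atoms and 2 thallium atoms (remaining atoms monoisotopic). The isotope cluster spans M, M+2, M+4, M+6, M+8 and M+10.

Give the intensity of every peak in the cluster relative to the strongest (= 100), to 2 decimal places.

9.44 : 54.15 : 100.00 : 65.82 : 18.01 : 1.76

Chlorine pattern (n=3): 0.4348304 : 0.41738208 : 0.13354464 : 0.01424288
Thallium pattern (n=2): 0.08714304 : 0.41611392 : 0.49674304
Convolve the two distributions (both contribute in 2-u steps):
  M: 0.4348304×0.08714304 = 0.037892
  M+2: 0.4348304×0.41611392 + 0.41738208×0.08714304 = 0.217311
  M+4: 0.4348304×0.49674304 + 0.41738208×0.41611392 + 0.13354464×0.08714304 = 0.401315
  M+6: 0.41738208×0.49674304 + 0.13354464×0.41611392 + 0.01424288×0.08714304 = 0.264143
  M+8: 0.13354464×0.49674304 + 0.01424288×0.41611392 = 0.072264
  M+10: 0.01424288×0.49674304 = 0.007075
Scale to base peak (0.401315) = 100: 9.44 : 54.15 : 100.00 : 65.82 : 18.01 : 1.76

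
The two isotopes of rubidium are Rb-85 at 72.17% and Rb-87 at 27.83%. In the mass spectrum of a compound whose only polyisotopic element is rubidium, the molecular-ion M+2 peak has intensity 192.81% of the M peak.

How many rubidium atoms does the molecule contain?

5

For n independent Rb atoms, I(M+2)/I(M) = n · (abundance Rb-87) / (abundance Rb-85) = n · 0.2783/0.7217.
n = 1.9281 × 0.7217/0.2783 = 5.00 ≈ 5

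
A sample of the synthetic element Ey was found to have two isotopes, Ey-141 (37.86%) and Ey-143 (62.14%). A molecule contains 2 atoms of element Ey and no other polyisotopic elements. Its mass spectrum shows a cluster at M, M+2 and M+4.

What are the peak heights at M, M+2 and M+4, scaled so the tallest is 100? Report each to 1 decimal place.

Expanding (0.3786 + 0.6214)^2:
P(M) = 0.3786^2 = 0.143338
P(M+2) = 2 × 0.3786^1 × 0.6214^1 = 0.470524
P(M+4) = 0.6214^2 = 0.386138
The M+2 peak is largest (0.470524); scaling to 100 gives 30.5 : 100.0 : 82.1.

30.5 : 100.0 : 82.1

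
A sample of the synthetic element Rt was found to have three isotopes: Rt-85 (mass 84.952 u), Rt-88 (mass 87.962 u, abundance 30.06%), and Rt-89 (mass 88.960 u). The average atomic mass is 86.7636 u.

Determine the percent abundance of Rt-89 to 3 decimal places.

The remaining 69.94% is split between Rt-85 (fraction x) and Rt-89 (fraction 0.6994 − x).
Substituting: 84.952x + 88.960(0.6994 − x) = 60.3222228
(84.952 − 88.960)x = -1.8964012  ⇒  x = 0.47315, y = 0.22625
Rt-85: 47.315%, Rt-89: 22.625%.

22.625%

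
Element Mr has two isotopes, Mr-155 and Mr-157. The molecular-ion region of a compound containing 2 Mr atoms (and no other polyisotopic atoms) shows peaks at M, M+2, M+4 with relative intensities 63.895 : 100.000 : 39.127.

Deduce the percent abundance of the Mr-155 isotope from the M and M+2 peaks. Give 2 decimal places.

Write p for the Mr-155 fraction. I(M+2)/I(M) = [C(2,1)·p^1·(1−p)] / p^2 = 2·(1−p)/p = 100.000/63.895 = 1.5651
(1−p)/p = 1.5651/2 = 0.7825  ⇒  p = 1/(1 + 0.7825) = 0.5610
Mr-155: 56.10%, Mr-157: 43.90%.

56.10%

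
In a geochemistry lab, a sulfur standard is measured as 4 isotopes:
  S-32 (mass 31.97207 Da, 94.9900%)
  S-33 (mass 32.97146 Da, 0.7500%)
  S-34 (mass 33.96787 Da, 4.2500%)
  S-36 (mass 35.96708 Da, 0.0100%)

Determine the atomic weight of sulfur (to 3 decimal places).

Ar = Σ fᵢ·mᵢ = 0.949900 × 31.97207 + 0.007500 × 32.97146 + 0.042500 × 33.96787 + 0.000100 × 35.96708
= 30.370269 + 0.247286 + 1.443634 + 0.003597 = 32.064786 Da

32.065 Da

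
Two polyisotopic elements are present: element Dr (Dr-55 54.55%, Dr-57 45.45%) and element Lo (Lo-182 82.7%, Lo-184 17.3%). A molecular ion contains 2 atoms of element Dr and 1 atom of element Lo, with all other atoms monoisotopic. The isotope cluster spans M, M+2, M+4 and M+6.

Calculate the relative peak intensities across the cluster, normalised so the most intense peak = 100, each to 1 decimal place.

53.3 : 100.0 : 55.6 : 7.7

Element Dr pattern (n=2): 0.29757025 : 0.4958595 : 0.20657025
Element Lo pattern (n=1): 0.8270 : 0.1730
Convolve the two distributions (both contribute in 2-u steps):
  M: 0.29757025×0.8270 = 0.246091
  M+2: 0.29757025×0.1730 + 0.4958595×0.8270 = 0.461555
  M+4: 0.4958595×0.1730 + 0.20657025×0.8270 = 0.256617
  M+6: 0.20657025×0.1730 = 0.035737
Scale to base peak (0.461555) = 100: 53.3 : 100.0 : 55.6 : 7.7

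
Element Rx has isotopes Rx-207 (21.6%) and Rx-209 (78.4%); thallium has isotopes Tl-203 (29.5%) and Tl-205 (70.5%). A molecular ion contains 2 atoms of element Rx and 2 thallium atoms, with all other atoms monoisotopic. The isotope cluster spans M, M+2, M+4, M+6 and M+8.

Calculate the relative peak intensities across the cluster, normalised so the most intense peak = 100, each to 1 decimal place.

Element Rx pattern (n=2): 0.046656 : 0.338688 : 0.614656
Thallium pattern (n=2): 0.087025 : 0.41595 : 0.497025
Convolve the two distributions (both contribute in 2-u steps):
  M: 0.046656×0.087025 = 0.004060
  M+2: 0.046656×0.41595 + 0.338688×0.087025 = 0.048881
  M+4: 0.046656×0.497025 + 0.338688×0.41595 + 0.614656×0.087025 = 0.217557
  M+6: 0.338688×0.497025 + 0.614656×0.41595 = 0.424003
  M+8: 0.614656×0.497025 = 0.305499
Scale to base peak (0.424003) = 100: 1.0 : 11.5 : 51.3 : 100.0 : 72.1

1.0 : 11.5 : 51.3 : 100.0 : 72.1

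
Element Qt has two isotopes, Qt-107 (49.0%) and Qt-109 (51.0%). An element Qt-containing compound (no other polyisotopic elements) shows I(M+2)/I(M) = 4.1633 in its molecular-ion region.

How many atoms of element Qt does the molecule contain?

For n independent Qt atoms, I(M+2)/I(M) = n · (abundance Qt-109) / (abundance Qt-107) = n · 0.510/0.490.
n = 4.1633 × 0.490/0.510 = 4.00 ≈ 4

4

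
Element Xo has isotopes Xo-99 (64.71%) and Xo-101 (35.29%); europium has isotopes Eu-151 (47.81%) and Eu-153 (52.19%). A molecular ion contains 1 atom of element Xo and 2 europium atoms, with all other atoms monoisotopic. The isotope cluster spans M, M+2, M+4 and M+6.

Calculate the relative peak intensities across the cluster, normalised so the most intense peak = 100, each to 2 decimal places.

36.65 : 100.00 : 87.31 : 23.82

Element Xo pattern (n=1): 0.6471 : 0.3529
Europium pattern (n=2): 0.22857961 : 0.49904078 : 0.27237961
Convolve the two distributions (both contribute in 2-u steps):
  M: 0.6471×0.22857961 = 0.147914
  M+2: 0.6471×0.49904078 + 0.3529×0.22857961 = 0.403595
  M+4: 0.6471×0.27237961 + 0.3529×0.49904078 = 0.352368
  M+6: 0.3529×0.27237961 = 0.096123
Scale to base peak (0.403595) = 100: 36.65 : 100.00 : 87.31 : 23.82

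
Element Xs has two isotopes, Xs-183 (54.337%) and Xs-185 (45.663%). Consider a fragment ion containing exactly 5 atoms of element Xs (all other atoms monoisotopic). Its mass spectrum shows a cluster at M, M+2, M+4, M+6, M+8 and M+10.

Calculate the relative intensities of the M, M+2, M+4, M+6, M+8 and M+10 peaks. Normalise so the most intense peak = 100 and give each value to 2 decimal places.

14.16 : 59.50 : 100.00 : 84.04 : 35.31 : 5.93

Expanding (0.54337 + 0.45663)^5:
P(M) = 0.54337^5 = 0.047367
P(M+2) = 5 × 0.54337^4 × 0.45663^1 = 0.199029
P(M+4) = 10 × 0.54337^3 × 0.45663^2 = 0.334515
P(M+6) = 10 × 0.54337^2 × 0.45663^3 = 0.281115
P(M+8) = 5 × 0.54337^1 × 0.45663^4 = 0.118120
P(M+10) = 0.45663^5 = 0.019853
The M+4 peak is largest (0.334515); scaling to 100 gives 14.16 : 59.50 : 100.00 : 84.04 : 35.31 : 5.93.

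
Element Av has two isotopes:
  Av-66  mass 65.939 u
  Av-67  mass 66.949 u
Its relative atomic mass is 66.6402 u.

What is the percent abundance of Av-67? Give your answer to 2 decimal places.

69.43%

Writing the weighted mean with unknown fraction x of Av-66:
65.939·x + 66.949·(1 − x) = 66.6402
(65.939 − 66.949)·x = 66.6402 − 66.949
x = -0.3088 / -1.010 = 0.30574 → 30.57% Av-66, 69.43% Av-67.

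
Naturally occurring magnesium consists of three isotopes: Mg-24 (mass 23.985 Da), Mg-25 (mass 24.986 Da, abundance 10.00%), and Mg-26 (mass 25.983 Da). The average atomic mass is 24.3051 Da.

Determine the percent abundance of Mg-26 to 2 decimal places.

11.01%

Let x and y be the fractions of Mg-24 and Mg-26. Then x + y = 1 − 0.1000 = 0.9000 and 23.985x + 25.983y = 24.3051 − 0.1000×24.986 = 21.8065.
Substituting: 23.985x + 25.983(0.9000 − x) = 21.8065
(23.985 − 25.983)x = -1.5782  ⇒  x = 0.78989, y = 0.11011
Mg-24: 78.99%, Mg-26: 11.01%.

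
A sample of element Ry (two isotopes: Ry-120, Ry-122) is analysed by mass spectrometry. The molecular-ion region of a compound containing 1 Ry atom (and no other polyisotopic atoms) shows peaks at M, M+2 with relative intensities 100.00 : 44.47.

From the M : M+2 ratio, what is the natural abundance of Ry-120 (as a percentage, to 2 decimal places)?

If p is the fraction of Ry that is Ry-120, then I(M+2)/I(M) = [C(1,1)·p^0·(1−p)] / p^1 = 1·(1−p)/p = 44.47/100.00 = 0.4447
(1−p)/p = 0.4447/1 = 0.4447  ⇒  p = 1/(1 + 0.4447) = 0.6922
Ry-120: 69.22%, Ry-122: 30.78%.

69.22%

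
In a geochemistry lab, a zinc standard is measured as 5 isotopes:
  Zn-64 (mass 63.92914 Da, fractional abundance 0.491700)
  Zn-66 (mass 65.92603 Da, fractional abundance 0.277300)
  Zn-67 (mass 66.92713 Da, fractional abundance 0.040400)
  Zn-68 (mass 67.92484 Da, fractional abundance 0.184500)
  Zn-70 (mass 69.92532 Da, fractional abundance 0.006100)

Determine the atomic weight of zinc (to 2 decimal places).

65.38 Da

The abundance-weighted mean is 0.491700 × 63.92914 + 0.277300 × 65.92603 + 0.040400 × 66.92713 + 0.184500 × 67.92484 + 0.006100 × 69.92532
= 31.433958 + 18.281288 + 2.703856 + 12.532133 + 0.426544 = 65.377779 Da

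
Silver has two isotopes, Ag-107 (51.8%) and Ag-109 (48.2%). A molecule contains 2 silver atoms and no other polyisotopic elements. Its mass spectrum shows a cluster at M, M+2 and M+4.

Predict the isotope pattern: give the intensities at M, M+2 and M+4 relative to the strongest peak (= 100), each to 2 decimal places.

Each Ag atom is independently Ag-107 (p = 0.518) or Ag-109 (q = 0.482); the cluster is the binomial expansion (p + q)^2.
P(M) = 0.518^2 = 0.268324
P(M+2) = 2 × 0.518^1 × 0.482^1 = 0.499352
P(M+4) = 0.482^2 = 0.232324
The M+2 peak is largest (0.499352); scaling to 100 gives 53.73 : 100.00 : 46.53.

53.73 : 100.00 : 46.53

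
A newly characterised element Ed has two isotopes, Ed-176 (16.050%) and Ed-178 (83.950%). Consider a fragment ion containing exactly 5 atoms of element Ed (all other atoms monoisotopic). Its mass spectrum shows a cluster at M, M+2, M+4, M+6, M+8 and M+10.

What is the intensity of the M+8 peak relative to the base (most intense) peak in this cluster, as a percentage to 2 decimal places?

Term probabilities: M 0.0001, M+2 0.0028, M+4 0.0291, M+6 0.1524, M+8 0.3986, M+10 0.4170. Base peak = M+10.
P(M+10) = C(5,5) × 0.16050^0 × 0.83950^5 = 1 × 1.0000 × 0.41696874 = 0.416969 (base)
P(M+8) = C(5,4) × 0.16050^1 × 0.83950^4 = 5 × 0.1605 × 0.49668701 = 0.398591
Relative intensity = 0.398591 / 0.416969 × 100 = 95.59

95.59%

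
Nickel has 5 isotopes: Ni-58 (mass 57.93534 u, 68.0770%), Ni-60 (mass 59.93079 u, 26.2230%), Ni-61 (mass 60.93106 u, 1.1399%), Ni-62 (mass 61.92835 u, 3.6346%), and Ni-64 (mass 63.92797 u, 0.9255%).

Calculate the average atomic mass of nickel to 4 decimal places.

Average mass = Σ (abundance × isotope mass) = 0.680770 × 57.93534 + 0.262230 × 59.93079 + 0.011399 × 60.93106 + 0.036346 × 61.92835 + 0.009255 × 63.92797
= 39.440641 + 15.715651 + 0.694553 + 2.250848 + 0.591653 = 58.693346 u

58.6933 u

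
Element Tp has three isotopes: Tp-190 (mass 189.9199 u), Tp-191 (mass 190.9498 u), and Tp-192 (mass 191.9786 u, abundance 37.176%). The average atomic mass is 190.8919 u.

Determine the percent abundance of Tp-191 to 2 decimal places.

20.07%

The remaining 62.824% is split between Tp-190 (fraction x) and Tp-191 (fraction 0.62824 − x).
Substituting: 189.9199x + 190.9498(0.62824 − x) = 119.521935664
(189.9199 − 190.9498)x = -0.440366688  ⇒  x = 0.42758, y = 0.20066
Tp-190: 42.76%, Tp-191: 20.07%.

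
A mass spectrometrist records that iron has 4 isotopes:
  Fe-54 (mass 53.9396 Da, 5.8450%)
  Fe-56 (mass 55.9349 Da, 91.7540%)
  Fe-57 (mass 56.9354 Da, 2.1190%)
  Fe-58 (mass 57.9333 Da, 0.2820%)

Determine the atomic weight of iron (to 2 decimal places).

Average mass = Σ (abundance × isotope mass) = 0.058450 × 53.9396 + 0.917540 × 55.9349 + 0.021190 × 56.9354 + 0.002820 × 57.9333
= 3.15277 + 51.32251 + 1.20646 + 0.16337 = 55.84511 Da

55.85 Da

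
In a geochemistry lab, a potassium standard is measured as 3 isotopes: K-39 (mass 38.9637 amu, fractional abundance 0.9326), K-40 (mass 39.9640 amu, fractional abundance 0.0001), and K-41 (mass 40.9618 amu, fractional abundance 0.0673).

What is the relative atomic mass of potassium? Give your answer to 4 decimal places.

39.0983 amu

Average mass = Σ (abundance × isotope mass) = 0.9326 × 38.9637 + 0.0001 × 39.9640 + 0.0673 × 40.9618
= 36.33755 + 0.00400 + 2.75673 = 39.09828 amu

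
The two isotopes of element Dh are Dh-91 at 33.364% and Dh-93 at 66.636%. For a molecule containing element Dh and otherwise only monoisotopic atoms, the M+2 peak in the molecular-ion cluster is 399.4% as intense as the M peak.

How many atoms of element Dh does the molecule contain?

2

The M+2/M ratio from n Dh atoms is n · q/p = n · 0.66636/0.33364.
n = 3.994 × 0.33364/0.66636 = 2.00 ≈ 2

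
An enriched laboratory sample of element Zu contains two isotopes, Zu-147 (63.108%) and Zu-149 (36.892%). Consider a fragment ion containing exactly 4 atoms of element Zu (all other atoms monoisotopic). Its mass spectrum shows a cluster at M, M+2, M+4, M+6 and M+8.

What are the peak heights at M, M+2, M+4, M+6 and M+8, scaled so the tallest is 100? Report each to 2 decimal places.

42.77 : 100.00 : 87.69 : 34.17 : 4.99

The 4 Zu atoms are independent, so intensities follow the terms of (0.63108 + 0.36892)^4.
P(M) = 0.63108^4 = 0.158613
P(M+2) = 4 × 0.63108^3 × 0.36892^1 = 0.370890
P(M+4) = 6 × 0.63108^2 × 0.36892^2 = 0.325225
P(M+6) = 4 × 0.63108^1 × 0.36892^3 = 0.126748
P(M+8) = 0.36892^4 = 0.018524
The M+2 peak is largest (0.370890); scaling to 100 gives 42.77 : 100.00 : 87.69 : 34.17 : 4.99.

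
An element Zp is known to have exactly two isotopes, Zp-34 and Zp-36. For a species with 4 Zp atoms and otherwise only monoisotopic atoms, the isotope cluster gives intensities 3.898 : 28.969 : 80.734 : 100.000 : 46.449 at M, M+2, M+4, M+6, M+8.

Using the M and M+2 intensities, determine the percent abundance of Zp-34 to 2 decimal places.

34.99%

Let p = fractional abundance of Zp-34. I(M+2)/I(M) = [C(4,1)·p^3·(1−p)] / p^4 = 4·(1−p)/p = 28.969/3.898 = 7.4318
(1−p)/p = 7.4318/4 = 1.8579  ⇒  p = 1/(1 + 1.8579) = 0.3499
Zp-34: 34.99%, Zp-36: 65.01%.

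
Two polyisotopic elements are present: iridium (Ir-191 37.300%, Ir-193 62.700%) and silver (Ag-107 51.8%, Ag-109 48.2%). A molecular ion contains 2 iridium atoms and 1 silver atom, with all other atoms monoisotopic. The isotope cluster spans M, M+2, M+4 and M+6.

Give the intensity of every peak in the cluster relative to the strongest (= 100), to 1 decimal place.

16.8 : 72.1 : 100.0 : 44.2

Iridium pattern (n=2): 0.139129 : 0.467742 : 0.393129
Silver pattern (n=1): 0.5180 : 0.4820
Convolve the two distributions (both contribute in 2-u steps):
  M: 0.139129×0.5180 = 0.072069
  M+2: 0.139129×0.4820 + 0.467742×0.5180 = 0.309351
  M+4: 0.467742×0.4820 + 0.393129×0.5180 = 0.429092
  M+6: 0.393129×0.4820 = 0.189488
Scale to base peak (0.429092) = 100: 16.8 : 72.1 : 100.0 : 44.2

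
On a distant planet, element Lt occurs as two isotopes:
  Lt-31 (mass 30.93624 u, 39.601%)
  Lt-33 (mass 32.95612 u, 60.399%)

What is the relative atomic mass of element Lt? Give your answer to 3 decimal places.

32.156 u

Average mass = Σ (abundance × isotope mass) = 0.39601 × 30.93624 + 0.60399 × 32.95612
= 12.251060 + 19.905167 = 32.156227 u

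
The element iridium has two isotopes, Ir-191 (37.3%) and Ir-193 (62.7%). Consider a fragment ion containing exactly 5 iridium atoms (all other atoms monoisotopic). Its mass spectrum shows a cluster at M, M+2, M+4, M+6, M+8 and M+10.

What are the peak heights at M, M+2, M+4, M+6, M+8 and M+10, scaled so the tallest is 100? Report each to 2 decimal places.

Each Ir atom is independently Ir-191 (p = 0.373) or Ir-193 (q = 0.627); the cluster is the binomial expansion (p + q)^5.
P(M) = 0.373^5 = 0.007220
P(M+2) = 5 × 0.373^4 × 0.627^1 = 0.060684
P(M+4) = 10 × 0.373^3 × 0.627^2 = 0.204015
P(M+6) = 10 × 0.373^2 × 0.627^3 = 0.342942
P(M+8) = 5 × 0.373^1 × 0.627^4 = 0.288237
P(M+10) = 0.627^5 = 0.096903
The M+6 peak is largest (0.342942); scaling to 100 gives 2.11 : 17.70 : 59.49 : 100.00 : 84.05 : 28.26.

2.11 : 17.70 : 59.49 : 100.00 : 84.05 : 28.26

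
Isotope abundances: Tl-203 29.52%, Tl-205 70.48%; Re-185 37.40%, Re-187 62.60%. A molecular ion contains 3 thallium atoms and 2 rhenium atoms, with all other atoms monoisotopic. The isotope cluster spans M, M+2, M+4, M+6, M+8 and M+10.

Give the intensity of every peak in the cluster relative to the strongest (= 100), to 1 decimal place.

1.1 : 11.2 : 46.9 : 97.3 : 100.0 : 40.8

Thallium pattern (n=3): 0.02572463 : 0.18425524 : 0.43991564 : 0.35010449
Rhenium pattern (n=2): 0.139876 : 0.468248 : 0.391876
Convolve the two distributions (both contribute in 2-u steps):
  M: 0.02572463×0.139876 = 0.003598
  M+2: 0.02572463×0.468248 + 0.18425524×0.139876 = 0.037818
  M+4: 0.02572463×0.391876 + 0.18425524×0.468248 + 0.43991564×0.139876 = 0.157892
  M+6: 0.18425524×0.391876 + 0.43991564×0.468248 + 0.35010449×0.139876 = 0.327166
  M+8: 0.43991564×0.391876 + 0.35010449×0.468248 = 0.336328
  M+10: 0.35010449×0.391876 = 0.137198
Scale to base peak (0.336328) = 100: 1.1 : 11.2 : 46.9 : 97.3 : 100.0 : 40.8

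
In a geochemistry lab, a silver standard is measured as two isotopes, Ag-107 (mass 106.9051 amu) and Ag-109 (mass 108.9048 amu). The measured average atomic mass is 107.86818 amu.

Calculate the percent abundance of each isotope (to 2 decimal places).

With x = fraction of Ag-107 (so Ag-109 is 1 − x):
106.9051·x + 108.9048·(1 − x) = 107.86818
(106.9051 − 108.9048)·x = 107.86818 − 108.9048
x = -1.03662 / -1.9997 = 0.51839 → 51.84% Ag-107, 48.16% Ag-109.

Ag-107: 51.84%, Ag-109: 48.16%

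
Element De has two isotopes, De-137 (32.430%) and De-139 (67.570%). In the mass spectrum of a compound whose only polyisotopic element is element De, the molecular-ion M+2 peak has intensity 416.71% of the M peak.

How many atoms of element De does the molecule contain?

2

With n De atoms, P(M+2)/P(M) = C(n,1)·p^(n−1)q / p^n = n·q/p = n · 0.67570/0.32430.
n = 4.1671 × 0.32430/0.67570 = 2.00 ≈ 2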